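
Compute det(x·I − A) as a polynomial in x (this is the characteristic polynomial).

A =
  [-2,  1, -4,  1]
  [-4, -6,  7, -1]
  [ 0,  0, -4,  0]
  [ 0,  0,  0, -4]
x^4 + 16*x^3 + 96*x^2 + 256*x + 256

Expanding det(x·I − A) (e.g. by cofactor expansion or by noting that A is similar to its Jordan form J, which has the same characteristic polynomial as A) gives
  χ_A(x) = x^4 + 16*x^3 + 96*x^2 + 256*x + 256
which factors as (x + 4)^4. The eigenvalues (with algebraic multiplicities) are λ = -4 with multiplicity 4.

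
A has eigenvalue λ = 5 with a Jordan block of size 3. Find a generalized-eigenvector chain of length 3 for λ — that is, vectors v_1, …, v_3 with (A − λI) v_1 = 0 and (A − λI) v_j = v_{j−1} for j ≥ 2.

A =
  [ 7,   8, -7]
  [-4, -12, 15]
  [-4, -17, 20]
A Jordan chain for λ = 5 of length 3:
v_1 = (-1, 2, 2)ᵀ
v_2 = (8, -17, -17)ᵀ
v_3 = (0, 1, 0)ᵀ

Let N = A − (5)·I. We want v_3 with N^3 v_3 = 0 but N^2 v_3 ≠ 0; then v_{j-1} := N · v_j for j = 3, …, 2.

Pick v_3 = (0, 1, 0)ᵀ.
Then v_2 = N · v_3 = (8, -17, -17)ᵀ.
Then v_1 = N · v_2 = (-1, 2, 2)ᵀ.

Sanity check: (A − (5)·I) v_1 = (0, 0, 0)ᵀ = 0. ✓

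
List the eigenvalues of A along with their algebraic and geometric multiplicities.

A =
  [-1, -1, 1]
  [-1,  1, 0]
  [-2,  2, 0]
λ = 0: alg = 3, geom = 1

Step 1 — factor the characteristic polynomial to read off the algebraic multiplicities:
  χ_A(x) = x^3

Step 2 — compute geometric multiplicities via the rank-nullity identity g(λ) = n − rank(A − λI):
  rank(A − (0)·I) = 2, so dim ker(A − (0)·I) = n − 2 = 1

Summary:
  λ = 0: algebraic multiplicity = 3, geometric multiplicity = 1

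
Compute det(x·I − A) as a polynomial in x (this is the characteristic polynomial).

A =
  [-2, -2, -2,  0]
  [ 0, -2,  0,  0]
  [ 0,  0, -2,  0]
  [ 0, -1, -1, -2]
x^4 + 8*x^3 + 24*x^2 + 32*x + 16

Expanding det(x·I − A) (e.g. by cofactor expansion or by noting that A is similar to its Jordan form J, which has the same characteristic polynomial as A) gives
  χ_A(x) = x^4 + 8*x^3 + 24*x^2 + 32*x + 16
which factors as (x + 2)^4. The eigenvalues (with algebraic multiplicities) are λ = -2 with multiplicity 4.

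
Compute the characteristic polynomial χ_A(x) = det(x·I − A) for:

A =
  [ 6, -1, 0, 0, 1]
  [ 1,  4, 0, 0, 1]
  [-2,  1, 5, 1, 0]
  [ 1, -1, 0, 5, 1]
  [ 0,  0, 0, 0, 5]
x^5 - 25*x^4 + 250*x^3 - 1250*x^2 + 3125*x - 3125

Expanding det(x·I − A) (e.g. by cofactor expansion or by noting that A is similar to its Jordan form J, which has the same characteristic polynomial as A) gives
  χ_A(x) = x^5 - 25*x^4 + 250*x^3 - 1250*x^2 + 3125*x - 3125
which factors as (x - 5)^5. The eigenvalues (with algebraic multiplicities) are λ = 5 with multiplicity 5.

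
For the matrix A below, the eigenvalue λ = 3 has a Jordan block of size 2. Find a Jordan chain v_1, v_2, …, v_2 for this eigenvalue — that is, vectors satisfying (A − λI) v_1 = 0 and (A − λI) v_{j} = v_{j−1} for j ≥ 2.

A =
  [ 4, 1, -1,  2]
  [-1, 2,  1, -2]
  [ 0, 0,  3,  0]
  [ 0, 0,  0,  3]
A Jordan chain for λ = 3 of length 2:
v_1 = (1, -1, 0, 0)ᵀ
v_2 = (1, 0, 0, 0)ᵀ

Let N = A − (3)·I. We want v_2 with N^2 v_2 = 0 but N^1 v_2 ≠ 0; then v_{j-1} := N · v_j for j = 2, …, 2.

Pick v_2 = (1, 0, 0, 0)ᵀ.
Then v_1 = N · v_2 = (1, -1, 0, 0)ᵀ.

Sanity check: (A − (3)·I) v_1 = (0, 0, 0, 0)ᵀ = 0. ✓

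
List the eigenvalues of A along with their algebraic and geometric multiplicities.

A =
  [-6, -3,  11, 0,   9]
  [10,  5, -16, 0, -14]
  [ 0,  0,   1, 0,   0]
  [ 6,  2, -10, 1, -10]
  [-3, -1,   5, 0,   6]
λ = 1: alg = 4, geom = 3; λ = 3: alg = 1, geom = 1

Step 1 — factor the characteristic polynomial to read off the algebraic multiplicities:
  χ_A(x) = (x - 3)*(x - 1)^4

Step 2 — compute geometric multiplicities via the rank-nullity identity g(λ) = n − rank(A − λI):
  rank(A − (1)·I) = 2, so dim ker(A − (1)·I) = n − 2 = 3
  rank(A − (3)·I) = 4, so dim ker(A − (3)·I) = n − 4 = 1

Summary:
  λ = 1: algebraic multiplicity = 4, geometric multiplicity = 3
  λ = 3: algebraic multiplicity = 1, geometric multiplicity = 1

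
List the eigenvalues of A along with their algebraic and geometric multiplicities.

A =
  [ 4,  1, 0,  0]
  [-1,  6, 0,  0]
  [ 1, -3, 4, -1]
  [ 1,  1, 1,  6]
λ = 5: alg = 4, geom = 2

Step 1 — factor the characteristic polynomial to read off the algebraic multiplicities:
  χ_A(x) = (x - 5)^4

Step 2 — compute geometric multiplicities via the rank-nullity identity g(λ) = n − rank(A − λI):
  rank(A − (5)·I) = 2, so dim ker(A − (5)·I) = n − 2 = 2

Summary:
  λ = 5: algebraic multiplicity = 4, geometric multiplicity = 2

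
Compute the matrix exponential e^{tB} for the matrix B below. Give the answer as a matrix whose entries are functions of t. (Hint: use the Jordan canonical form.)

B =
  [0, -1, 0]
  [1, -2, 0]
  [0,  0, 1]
e^{tB} =
  [t*exp(-t) + exp(-t), -t*exp(-t), 0]
  [t*exp(-t), -t*exp(-t) + exp(-t), 0]
  [0, 0, exp(t)]

Strategy: write B = P · J · P⁻¹ where J is a Jordan canonical form, so e^{tB} = P · e^{tJ} · P⁻¹, and e^{tJ} can be computed block-by-block.

B has Jordan form
J =
  [-1,  1, 0]
  [ 0, -1, 0]
  [ 0,  0, 1]
(up to reordering of blocks).

Per-block formulas:
  For a 2×2 Jordan block J_2(-1): exp(t · J_2(-1)) = e^(-1t)·(I + t·N), where N is the 2×2 nilpotent shift.
  For a 1×1 block at λ = 1: exp(t · [1]) = [e^(1t)].

After assembling e^{tJ} and conjugating by P, we get:

e^{tB} =
  [t*exp(-t) + exp(-t), -t*exp(-t), 0]
  [t*exp(-t), -t*exp(-t) + exp(-t), 0]
  [0, 0, exp(t)]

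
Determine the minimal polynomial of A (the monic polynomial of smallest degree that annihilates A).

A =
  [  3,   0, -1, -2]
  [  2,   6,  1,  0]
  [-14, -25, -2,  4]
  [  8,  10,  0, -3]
x^3 - 3*x^2 + 3*x - 1

The characteristic polynomial is χ_A(x) = (x - 1)^4, so the eigenvalues are known. The minimal polynomial is
  m_A(x) = Π_λ (x − λ)^{k_λ}
where k_λ is the size of the *largest* Jordan block for λ (equivalently, the smallest k with (A − λI)^k v = 0 for every generalised eigenvector v of λ).

  λ = 1: largest Jordan block has size 3, contributing (x − 1)^3

So m_A(x) = (x - 1)^3 = x^3 - 3*x^2 + 3*x - 1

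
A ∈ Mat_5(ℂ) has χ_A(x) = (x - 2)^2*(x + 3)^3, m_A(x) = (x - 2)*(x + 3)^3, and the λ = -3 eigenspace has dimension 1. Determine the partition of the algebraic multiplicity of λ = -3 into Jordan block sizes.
Block sizes for λ = -3: [3]

Step 1 — from the characteristic polynomial, algebraic multiplicity of λ = -3 is 3. From dim ker(A − (-3)·I) = 1, there are exactly 1 Jordan blocks for λ = -3.
Step 2 — from the minimal polynomial, the factor (x + 3)^3 tells us the largest block for λ = -3 has size 3.
Step 3 — with total size 3, 1 blocks, and largest block 3, the block sizes (in nonincreasing order) are [3].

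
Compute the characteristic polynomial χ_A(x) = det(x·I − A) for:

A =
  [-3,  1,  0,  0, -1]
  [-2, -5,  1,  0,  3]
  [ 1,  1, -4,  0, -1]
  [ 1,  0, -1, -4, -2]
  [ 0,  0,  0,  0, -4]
x^5 + 20*x^4 + 160*x^3 + 640*x^2 + 1280*x + 1024

Expanding det(x·I − A) (e.g. by cofactor expansion or by noting that A is similar to its Jordan form J, which has the same characteristic polynomial as A) gives
  χ_A(x) = x^5 + 20*x^4 + 160*x^3 + 640*x^2 + 1280*x + 1024
which factors as (x + 4)^5. The eigenvalues (with algebraic multiplicities) are λ = -4 with multiplicity 5.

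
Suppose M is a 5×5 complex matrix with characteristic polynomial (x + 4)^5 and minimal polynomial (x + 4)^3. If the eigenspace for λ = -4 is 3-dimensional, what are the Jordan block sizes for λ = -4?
Block sizes for λ = -4: [3, 1, 1]

Step 1 — from the characteristic polynomial, algebraic multiplicity of λ = -4 is 5. From dim ker(M − (-4)·I) = 3, there are exactly 3 Jordan blocks for λ = -4.
Step 2 — from the minimal polynomial, the factor (x + 4)^3 tells us the largest block for λ = -4 has size 3.
Step 3 — with total size 5, 3 blocks, and largest block 3, the block sizes (in nonincreasing order) are [3, 1, 1].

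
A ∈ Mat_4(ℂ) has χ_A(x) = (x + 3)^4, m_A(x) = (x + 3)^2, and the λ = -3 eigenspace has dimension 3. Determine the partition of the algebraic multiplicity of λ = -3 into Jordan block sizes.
Block sizes for λ = -3: [2, 1, 1]

Step 1 — from the characteristic polynomial, algebraic multiplicity of λ = -3 is 4. From dim ker(A − (-3)·I) = 3, there are exactly 3 Jordan blocks for λ = -3.
Step 2 — from the minimal polynomial, the factor (x + 3)^2 tells us the largest block for λ = -3 has size 2.
Step 3 — with total size 4, 3 blocks, and largest block 2, the block sizes (in nonincreasing order) are [2, 1, 1].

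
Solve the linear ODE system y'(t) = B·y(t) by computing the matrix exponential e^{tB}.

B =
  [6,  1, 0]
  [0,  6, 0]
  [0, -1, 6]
e^{tB} =
  [exp(6*t), t*exp(6*t), 0]
  [0, exp(6*t), 0]
  [0, -t*exp(6*t), exp(6*t)]

Strategy: write B = P · J · P⁻¹ where J is a Jordan canonical form, so e^{tB} = P · e^{tJ} · P⁻¹, and e^{tJ} can be computed block-by-block.

B has Jordan form
J =
  [6, 1, 0]
  [0, 6, 0]
  [0, 0, 6]
(up to reordering of blocks).

Per-block formulas:
  For a 1×1 block at λ = 6: exp(t · [6]) = [e^(6t)].
  For a 2×2 Jordan block J_2(6): exp(t · J_2(6)) = e^(6t)·(I + t·N), where N is the 2×2 nilpotent shift.

After assembling e^{tJ} and conjugating by P, we get:

e^{tB} =
  [exp(6*t), t*exp(6*t), 0]
  [0, exp(6*t), 0]
  [0, -t*exp(6*t), exp(6*t)]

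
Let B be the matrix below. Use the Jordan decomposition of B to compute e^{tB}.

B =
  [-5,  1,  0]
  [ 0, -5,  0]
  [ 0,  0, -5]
e^{tB} =
  [exp(-5*t), t*exp(-5*t), 0]
  [0, exp(-5*t), 0]
  [0, 0, exp(-5*t)]

Strategy: write B = P · J · P⁻¹ where J is a Jordan canonical form, so e^{tB} = P · e^{tJ} · P⁻¹, and e^{tJ} can be computed block-by-block.

B has Jordan form
J =
  [-5,  1,  0]
  [ 0, -5,  0]
  [ 0,  0, -5]
(up to reordering of blocks).

Per-block formulas:
  For a 1×1 block at λ = -5: exp(t · [-5]) = [e^(-5t)].
  For a 2×2 Jordan block J_2(-5): exp(t · J_2(-5)) = e^(-5t)·(I + t·N), where N is the 2×2 nilpotent shift.

After assembling e^{tJ} and conjugating by P, we get:

e^{tB} =
  [exp(-5*t), t*exp(-5*t), 0]
  [0, exp(-5*t), 0]
  [0, 0, exp(-5*t)]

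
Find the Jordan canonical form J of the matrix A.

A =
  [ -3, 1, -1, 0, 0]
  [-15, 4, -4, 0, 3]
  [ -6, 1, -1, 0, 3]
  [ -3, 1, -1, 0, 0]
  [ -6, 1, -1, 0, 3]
J_2(0) ⊕ J_1(0) ⊕ J_1(0) ⊕ J_1(3)

The characteristic polynomial is
  det(x·I − A) = x^5 - 3*x^4 = x^4*(x - 3)

Eigenvalues and multiplicities (the geometric multiplicity of λ is n − rank(A − λI), which equals the number of Jordan blocks for λ):
  λ = 0: algebraic multiplicity = 4, geometric multiplicity = 3
  λ = 3: algebraic multiplicity = 1, geometric multiplicity = 1

Determining the block sizes for each eigenvalue:
  λ = 0: 3 blocks summing to 4 forces exactly one block of size 2 and the rest size 1 → block sizes [2, 1, 1]
  λ = 3: one block (gm = 1), so the single block has size am = 1 → block sizes [1]

Assembling the blocks gives a Jordan form
J =
  [0, 1, 0, 0, 0]
  [0, 0, 0, 0, 0]
  [0, 0, 0, 0, 0]
  [0, 0, 0, 0, 0]
  [0, 0, 0, 0, 3]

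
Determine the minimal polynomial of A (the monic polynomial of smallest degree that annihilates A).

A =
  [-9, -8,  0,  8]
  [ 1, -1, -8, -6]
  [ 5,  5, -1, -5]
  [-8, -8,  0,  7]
x^3 + 3*x^2 + 3*x + 1

The characteristic polynomial is χ_A(x) = (x + 1)^4, so the eigenvalues are known. The minimal polynomial is
  m_A(x) = Π_λ (x − λ)^{k_λ}
where k_λ is the size of the *largest* Jordan block for λ (equivalently, the smallest k with (A − λI)^k v = 0 for every generalised eigenvector v of λ).

  λ = -1: largest Jordan block has size 3, contributing (x + 1)^3

So m_A(x) = (x + 1)^3 = x^3 + 3*x^2 + 3*x + 1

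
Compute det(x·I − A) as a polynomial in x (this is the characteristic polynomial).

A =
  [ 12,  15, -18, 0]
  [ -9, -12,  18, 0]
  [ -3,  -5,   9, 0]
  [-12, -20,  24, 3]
x^4 - 12*x^3 + 54*x^2 - 108*x + 81

Expanding det(x·I − A) (e.g. by cofactor expansion or by noting that A is similar to its Jordan form J, which has the same characteristic polynomial as A) gives
  χ_A(x) = x^4 - 12*x^3 + 54*x^2 - 108*x + 81
which factors as (x - 3)^4. The eigenvalues (with algebraic multiplicities) are λ = 3 with multiplicity 4.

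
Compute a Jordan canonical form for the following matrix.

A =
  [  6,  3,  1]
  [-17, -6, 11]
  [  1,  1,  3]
J_3(1)

The characteristic polynomial is
  det(x·I − A) = x^3 - 3*x^2 + 3*x - 1 = (x - 1)^3

Eigenvalues and multiplicities (the geometric multiplicity of λ is n − rank(A − λI), which equals the number of Jordan blocks for λ):
  λ = 1: algebraic multiplicity = 3, geometric multiplicity = 1

Determining the block sizes for each eigenvalue:
  λ = 1: one block (gm = 1), so the single block has size am = 3 → block sizes [3]

Assembling the blocks gives a Jordan form
J =
  [1, 1, 0]
  [0, 1, 1]
  [0, 0, 1]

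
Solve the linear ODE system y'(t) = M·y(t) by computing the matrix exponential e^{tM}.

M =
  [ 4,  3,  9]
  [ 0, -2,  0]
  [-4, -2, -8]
e^{tM} =
  [6*t*exp(-2*t) + exp(-2*t), 3*t*exp(-2*t), 9*t*exp(-2*t)]
  [0, exp(-2*t), 0]
  [-4*t*exp(-2*t), -2*t*exp(-2*t), -6*t*exp(-2*t) + exp(-2*t)]

Strategy: write M = P · J · P⁻¹ where J is a Jordan canonical form, so e^{tM} = P · e^{tJ} · P⁻¹, and e^{tJ} can be computed block-by-block.

M has Jordan form
J =
  [-2,  1,  0]
  [ 0, -2,  0]
  [ 0,  0, -2]
(up to reordering of blocks).

Per-block formulas:
  For a 1×1 block at λ = -2: exp(t · [-2]) = [e^(-2t)].
  For a 2×2 Jordan block J_2(-2): exp(t · J_2(-2)) = e^(-2t)·(I + t·N), where N is the 2×2 nilpotent shift.

After assembling e^{tJ} and conjugating by P, we get:

e^{tM} =
  [6*t*exp(-2*t) + exp(-2*t), 3*t*exp(-2*t), 9*t*exp(-2*t)]
  [0, exp(-2*t), 0]
  [-4*t*exp(-2*t), -2*t*exp(-2*t), -6*t*exp(-2*t) + exp(-2*t)]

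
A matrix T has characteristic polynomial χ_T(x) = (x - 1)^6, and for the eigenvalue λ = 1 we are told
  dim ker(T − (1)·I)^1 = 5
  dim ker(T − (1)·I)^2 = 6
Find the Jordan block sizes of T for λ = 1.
Block sizes for λ = 1: [2, 1, 1, 1, 1]

From the dimensions of kernels of powers, the number of Jordan blocks of size at least j is d_j − d_{j−1} where d_j = dim ker(N^j) (with d_0 = 0). Computing the differences gives [5, 1].
The number of blocks of size exactly k is (#blocks of size ≥ k) − (#blocks of size ≥ k + 1), so the partition is: 4 block(s) of size 1, 1 block(s) of size 2.
In nonincreasing order the block sizes are [2, 1, 1, 1, 1].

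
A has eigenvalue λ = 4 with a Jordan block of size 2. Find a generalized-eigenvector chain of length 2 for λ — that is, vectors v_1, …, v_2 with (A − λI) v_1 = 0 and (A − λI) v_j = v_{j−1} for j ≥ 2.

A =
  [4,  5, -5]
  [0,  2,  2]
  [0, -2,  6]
A Jordan chain for λ = 4 of length 2:
v_1 = (5, -2, -2)ᵀ
v_2 = (0, 1, 0)ᵀ

Let N = A − (4)·I. We want v_2 with N^2 v_2 = 0 but N^1 v_2 ≠ 0; then v_{j-1} := N · v_j for j = 2, …, 2.

Pick v_2 = (0, 1, 0)ᵀ.
Then v_1 = N · v_2 = (5, -2, -2)ᵀ.

Sanity check: (A − (4)·I) v_1 = (0, 0, 0)ᵀ = 0. ✓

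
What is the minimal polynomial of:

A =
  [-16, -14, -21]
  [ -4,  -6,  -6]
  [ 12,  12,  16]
x^2 + 4*x + 4

The characteristic polynomial is χ_A(x) = (x + 2)^3, so the eigenvalues are known. The minimal polynomial is
  m_A(x) = Π_λ (x − λ)^{k_λ}
where k_λ is the size of the *largest* Jordan block for λ (equivalently, the smallest k with (A − λI)^k v = 0 for every generalised eigenvector v of λ).

  λ = -2: largest Jordan block has size 2, contributing (x + 2)^2

So m_A(x) = (x + 2)^2 = x^2 + 4*x + 4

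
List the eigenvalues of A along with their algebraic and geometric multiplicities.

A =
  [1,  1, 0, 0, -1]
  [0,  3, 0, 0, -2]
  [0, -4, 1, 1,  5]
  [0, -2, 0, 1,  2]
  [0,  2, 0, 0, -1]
λ = 1: alg = 5, geom = 3

Step 1 — factor the characteristic polynomial to read off the algebraic multiplicities:
  χ_A(x) = (x - 1)^5

Step 2 — compute geometric multiplicities via the rank-nullity identity g(λ) = n − rank(A − λI):
  rank(A − (1)·I) = 2, so dim ker(A − (1)·I) = n − 2 = 3

Summary:
  λ = 1: algebraic multiplicity = 5, geometric multiplicity = 3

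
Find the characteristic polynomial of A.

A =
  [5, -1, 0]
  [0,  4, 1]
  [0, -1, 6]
x^3 - 15*x^2 + 75*x - 125

Expanding det(x·I − A) (e.g. by cofactor expansion or by noting that A is similar to its Jordan form J, which has the same characteristic polynomial as A) gives
  χ_A(x) = x^3 - 15*x^2 + 75*x - 125
which factors as (x - 5)^3. The eigenvalues (with algebraic multiplicities) are λ = 5 with multiplicity 3.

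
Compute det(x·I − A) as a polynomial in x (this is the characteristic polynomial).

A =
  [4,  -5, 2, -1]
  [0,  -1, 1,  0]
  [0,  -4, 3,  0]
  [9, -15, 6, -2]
x^4 - 4*x^3 + 6*x^2 - 4*x + 1

Expanding det(x·I − A) (e.g. by cofactor expansion or by noting that A is similar to its Jordan form J, which has the same characteristic polynomial as A) gives
  χ_A(x) = x^4 - 4*x^3 + 6*x^2 - 4*x + 1
which factors as (x - 1)^4. The eigenvalues (with algebraic multiplicities) are λ = 1 with multiplicity 4.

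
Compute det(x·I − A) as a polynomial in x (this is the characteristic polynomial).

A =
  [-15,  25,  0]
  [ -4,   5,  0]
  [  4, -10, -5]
x^3 + 15*x^2 + 75*x + 125

Expanding det(x·I − A) (e.g. by cofactor expansion or by noting that A is similar to its Jordan form J, which has the same characteristic polynomial as A) gives
  χ_A(x) = x^3 + 15*x^2 + 75*x + 125
which factors as (x + 5)^3. The eigenvalues (with algebraic multiplicities) are λ = -5 with multiplicity 3.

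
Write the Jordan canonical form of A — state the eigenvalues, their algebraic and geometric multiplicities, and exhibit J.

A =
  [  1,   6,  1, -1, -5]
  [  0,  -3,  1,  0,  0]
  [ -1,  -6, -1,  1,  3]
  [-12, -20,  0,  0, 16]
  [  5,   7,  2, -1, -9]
J_1(-4) ⊕ J_3(-2) ⊕ J_1(-2)

The characteristic polynomial is
  det(x·I − A) = x^5 + 12*x^4 + 56*x^3 + 128*x^2 + 144*x + 64 = (x + 2)^4*(x + 4)

Eigenvalues and multiplicities (the geometric multiplicity of λ is n − rank(A − λI), which equals the number of Jordan blocks for λ):
  λ = -4: algebraic multiplicity = 1, geometric multiplicity = 1
  λ = -2: algebraic multiplicity = 4, geometric multiplicity = 2

Determining the block sizes for each eigenvalue:
  λ = -4: one block (gm = 1), so the single block has size am = 1 → block sizes [1]
  λ = -2: with am = 4 and gm = 2, the partition is not yet determined (e.g. several partitions of 4 into 2 parts exist). Let N = A − (-2)·I. Computing rank(N^1) = 3, rank(N^2) = 2, rank(N^3) = 1; the number of blocks of size ≥ j is rank(N^{j−1}) − rank(N^j), giving [2, 1, 1]. So we have 1 block(s) of size 3, 1 block(s) of size 1 → block sizes [3, 1]

Assembling the blocks gives a Jordan form
J =
  [-4,  0,  0,  0,  0]
  [ 0, -2,  1,  0,  0]
  [ 0,  0, -2,  1,  0]
  [ 0,  0,  0, -2,  0]
  [ 0,  0,  0,  0, -2]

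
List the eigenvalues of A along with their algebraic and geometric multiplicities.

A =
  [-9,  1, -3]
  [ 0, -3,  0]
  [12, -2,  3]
λ = -3: alg = 3, geom = 2

Step 1 — factor the characteristic polynomial to read off the algebraic multiplicities:
  χ_A(x) = (x + 3)^3

Step 2 — compute geometric multiplicities via the rank-nullity identity g(λ) = n − rank(A − λI):
  rank(A − (-3)·I) = 1, so dim ker(A − (-3)·I) = n − 1 = 2

Summary:
  λ = -3: algebraic multiplicity = 3, geometric multiplicity = 2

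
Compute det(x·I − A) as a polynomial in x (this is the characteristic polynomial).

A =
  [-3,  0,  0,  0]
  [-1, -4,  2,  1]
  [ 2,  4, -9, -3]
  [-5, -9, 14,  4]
x^4 + 12*x^3 + 54*x^2 + 108*x + 81

Expanding det(x·I − A) (e.g. by cofactor expansion or by noting that A is similar to its Jordan form J, which has the same characteristic polynomial as A) gives
  χ_A(x) = x^4 + 12*x^3 + 54*x^2 + 108*x + 81
which factors as (x + 3)^4. The eigenvalues (with algebraic multiplicities) are λ = -3 with multiplicity 4.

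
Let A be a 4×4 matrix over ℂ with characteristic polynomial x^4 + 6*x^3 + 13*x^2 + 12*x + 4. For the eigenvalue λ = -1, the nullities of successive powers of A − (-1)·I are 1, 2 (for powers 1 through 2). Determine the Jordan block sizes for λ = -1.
Block sizes for λ = -1: [2]

From the dimensions of kernels of powers, the number of Jordan blocks of size at least j is d_j − d_{j−1} where d_j = dim ker(N^j) (with d_0 = 0). Computing the differences gives [1, 1].
The number of blocks of size exactly k is (#blocks of size ≥ k) − (#blocks of size ≥ k + 1), so the partition is: 1 block(s) of size 2.
In nonincreasing order the block sizes are [2].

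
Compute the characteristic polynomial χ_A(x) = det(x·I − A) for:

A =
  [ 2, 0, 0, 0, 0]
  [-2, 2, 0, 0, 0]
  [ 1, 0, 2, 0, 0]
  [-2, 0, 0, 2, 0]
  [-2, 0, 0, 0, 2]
x^5 - 10*x^4 + 40*x^3 - 80*x^2 + 80*x - 32

Expanding det(x·I − A) (e.g. by cofactor expansion or by noting that A is similar to its Jordan form J, which has the same characteristic polynomial as A) gives
  χ_A(x) = x^5 - 10*x^4 + 40*x^3 - 80*x^2 + 80*x - 32
which factors as (x - 2)^5. The eigenvalues (with algebraic multiplicities) are λ = 2 with multiplicity 5.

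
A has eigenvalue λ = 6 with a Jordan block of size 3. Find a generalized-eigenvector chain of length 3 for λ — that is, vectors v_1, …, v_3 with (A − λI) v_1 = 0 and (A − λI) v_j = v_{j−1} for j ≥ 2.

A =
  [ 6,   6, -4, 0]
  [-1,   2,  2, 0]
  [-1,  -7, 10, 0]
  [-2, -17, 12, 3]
A Jordan chain for λ = 6 of length 3:
v_1 = (-10, 10, 15, 10)ᵀ
v_2 = (-6, 1, 4, 11)ᵀ
v_3 = (3, -1, 0, 0)ᵀ

Let N = A − (6)·I. We want v_3 with N^3 v_3 = 0 but N^2 v_3 ≠ 0; then v_{j-1} := N · v_j for j = 3, …, 2.

Pick v_3 = (3, -1, 0, 0)ᵀ.
Then v_2 = N · v_3 = (-6, 1, 4, 11)ᵀ.
Then v_1 = N · v_2 = (-10, 10, 15, 10)ᵀ.

Sanity check: (A − (6)·I) v_1 = (0, 0, 0, 0)ᵀ = 0. ✓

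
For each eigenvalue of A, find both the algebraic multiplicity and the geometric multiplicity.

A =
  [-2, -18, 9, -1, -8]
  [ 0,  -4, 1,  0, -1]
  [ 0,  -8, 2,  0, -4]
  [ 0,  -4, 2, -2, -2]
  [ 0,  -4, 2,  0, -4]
λ = -2: alg = 5, geom = 3

Step 1 — factor the characteristic polynomial to read off the algebraic multiplicities:
  χ_A(x) = (x + 2)^5

Step 2 — compute geometric multiplicities via the rank-nullity identity g(λ) = n − rank(A − λI):
  rank(A − (-2)·I) = 2, so dim ker(A − (-2)·I) = n − 2 = 3

Summary:
  λ = -2: algebraic multiplicity = 5, geometric multiplicity = 3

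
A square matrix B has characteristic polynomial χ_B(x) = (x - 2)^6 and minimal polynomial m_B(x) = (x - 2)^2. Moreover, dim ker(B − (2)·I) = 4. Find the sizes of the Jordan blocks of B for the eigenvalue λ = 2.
Block sizes for λ = 2: [2, 2, 1, 1]

Step 1 — from the characteristic polynomial, algebraic multiplicity of λ = 2 is 6. From dim ker(B − (2)·I) = 4, there are exactly 4 Jordan blocks for λ = 2.
Step 2 — from the minimal polynomial, the factor (x − 2)^2 tells us the largest block for λ = 2 has size 2.
Step 3 — with total size 6, 4 blocks, and largest block 2, the block sizes (in nonincreasing order) are [2, 2, 1, 1].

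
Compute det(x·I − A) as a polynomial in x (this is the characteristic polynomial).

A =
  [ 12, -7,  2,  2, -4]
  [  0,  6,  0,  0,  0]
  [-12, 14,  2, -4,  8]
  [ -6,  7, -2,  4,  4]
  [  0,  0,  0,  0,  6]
x^5 - 30*x^4 + 360*x^3 - 2160*x^2 + 6480*x - 7776

Expanding det(x·I − A) (e.g. by cofactor expansion or by noting that A is similar to its Jordan form J, which has the same characteristic polynomial as A) gives
  χ_A(x) = x^5 - 30*x^4 + 360*x^3 - 2160*x^2 + 6480*x - 7776
which factors as (x - 6)^5. The eigenvalues (with algebraic multiplicities) are λ = 6 with multiplicity 5.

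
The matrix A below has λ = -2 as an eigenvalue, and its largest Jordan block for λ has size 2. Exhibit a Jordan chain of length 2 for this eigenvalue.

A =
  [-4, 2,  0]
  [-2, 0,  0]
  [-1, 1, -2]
A Jordan chain for λ = -2 of length 2:
v_1 = (-2, -2, -1)ᵀ
v_2 = (1, 0, 0)ᵀ

Let N = A − (-2)·I. We want v_2 with N^2 v_2 = 0 but N^1 v_2 ≠ 0; then v_{j-1} := N · v_j for j = 2, …, 2.

Pick v_2 = (1, 0, 0)ᵀ.
Then v_1 = N · v_2 = (-2, -2, -1)ᵀ.

Sanity check: (A − (-2)·I) v_1 = (0, 0, 0)ᵀ = 0. ✓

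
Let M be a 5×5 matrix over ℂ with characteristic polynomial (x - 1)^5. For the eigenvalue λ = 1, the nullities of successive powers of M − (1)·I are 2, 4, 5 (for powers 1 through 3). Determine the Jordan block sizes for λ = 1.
Block sizes for λ = 1: [3, 2]

From the dimensions of kernels of powers, the number of Jordan blocks of size at least j is d_j − d_{j−1} where d_j = dim ker(N^j) (with d_0 = 0). Computing the differences gives [2, 2, 1].
The number of blocks of size exactly k is (#blocks of size ≥ k) − (#blocks of size ≥ k + 1), so the partition is: 1 block(s) of size 2, 1 block(s) of size 3.
In nonincreasing order the block sizes are [3, 2].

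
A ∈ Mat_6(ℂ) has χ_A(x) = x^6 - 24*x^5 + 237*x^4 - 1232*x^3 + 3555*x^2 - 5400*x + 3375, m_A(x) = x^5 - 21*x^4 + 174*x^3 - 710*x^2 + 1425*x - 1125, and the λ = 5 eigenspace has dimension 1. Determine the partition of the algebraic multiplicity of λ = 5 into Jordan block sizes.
Block sizes for λ = 5: [3]

Step 1 — from the characteristic polynomial, algebraic multiplicity of λ = 5 is 3. From dim ker(A − (5)·I) = 1, there are exactly 1 Jordan blocks for λ = 5.
Step 2 — from the minimal polynomial, the factor (x − 5)^3 tells us the largest block for λ = 5 has size 3.
Step 3 — with total size 3, 1 blocks, and largest block 3, the block sizes (in nonincreasing order) are [3].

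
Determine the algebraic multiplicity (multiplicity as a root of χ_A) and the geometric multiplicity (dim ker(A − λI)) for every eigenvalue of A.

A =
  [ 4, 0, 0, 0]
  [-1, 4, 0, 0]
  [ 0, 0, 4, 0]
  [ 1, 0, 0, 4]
λ = 4: alg = 4, geom = 3

Step 1 — factor the characteristic polynomial to read off the algebraic multiplicities:
  χ_A(x) = (x - 4)^4

Step 2 — compute geometric multiplicities via the rank-nullity identity g(λ) = n − rank(A − λI):
  rank(A − (4)·I) = 1, so dim ker(A − (4)·I) = n − 1 = 3

Summary:
  λ = 4: algebraic multiplicity = 4, geometric multiplicity = 3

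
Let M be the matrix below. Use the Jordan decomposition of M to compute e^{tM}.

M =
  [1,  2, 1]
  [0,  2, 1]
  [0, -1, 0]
e^{tM} =
  [exp(t), t^2*exp(t)/2 + 2*t*exp(t), t^2*exp(t)/2 + t*exp(t)]
  [0, t*exp(t) + exp(t), t*exp(t)]
  [0, -t*exp(t), -t*exp(t) + exp(t)]

Strategy: write M = P · J · P⁻¹ where J is a Jordan canonical form, so e^{tM} = P · e^{tJ} · P⁻¹, and e^{tJ} can be computed block-by-block.

M has Jordan form
J =
  [1, 1, 0]
  [0, 1, 1]
  [0, 0, 1]
(up to reordering of blocks).

Per-block formulas:
  For a 3×3 Jordan block J_3(1): exp(t · J_3(1)) = e^(1t)·(I + t·N + (t^2/2)·N^2), where N is the 3×3 nilpotent shift.

After assembling e^{tJ} and conjugating by P, we get:

e^{tM} =
  [exp(t), t^2*exp(t)/2 + 2*t*exp(t), t^2*exp(t)/2 + t*exp(t)]
  [0, t*exp(t) + exp(t), t*exp(t)]
  [0, -t*exp(t), -t*exp(t) + exp(t)]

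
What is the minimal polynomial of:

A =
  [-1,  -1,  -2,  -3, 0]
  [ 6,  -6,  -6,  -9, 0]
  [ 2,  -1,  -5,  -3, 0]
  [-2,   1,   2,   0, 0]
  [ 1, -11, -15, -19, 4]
x^3 + 2*x^2 - 15*x - 36

The characteristic polynomial is χ_A(x) = (x - 4)*(x + 3)^4, so the eigenvalues are known. The minimal polynomial is
  m_A(x) = Π_λ (x − λ)^{k_λ}
where k_λ is the size of the *largest* Jordan block for λ (equivalently, the smallest k with (A − λI)^k v = 0 for every generalised eigenvector v of λ).

  λ = -3: largest Jordan block has size 2, contributing (x + 3)^2
  λ = 4: largest Jordan block has size 1, contributing (x − 4)

So m_A(x) = (x - 4)*(x + 3)^2 = x^3 + 2*x^2 - 15*x - 36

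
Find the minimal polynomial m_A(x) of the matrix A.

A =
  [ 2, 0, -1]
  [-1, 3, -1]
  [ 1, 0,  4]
x^2 - 6*x + 9

The characteristic polynomial is χ_A(x) = (x - 3)^3, so the eigenvalues are known. The minimal polynomial is
  m_A(x) = Π_λ (x − λ)^{k_λ}
where k_λ is the size of the *largest* Jordan block for λ (equivalently, the smallest k with (A − λI)^k v = 0 for every generalised eigenvector v of λ).

  λ = 3: largest Jordan block has size 2, contributing (x − 3)^2

So m_A(x) = (x - 3)^2 = x^2 - 6*x + 9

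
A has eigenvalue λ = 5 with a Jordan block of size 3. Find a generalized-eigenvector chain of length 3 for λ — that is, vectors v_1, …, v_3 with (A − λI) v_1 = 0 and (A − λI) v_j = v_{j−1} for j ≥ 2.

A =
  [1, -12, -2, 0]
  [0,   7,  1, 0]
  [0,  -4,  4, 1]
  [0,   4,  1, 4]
A Jordan chain for λ = 5 of length 3:
v_1 = (-2, 1, -2, 2)ᵀ
v_2 = (-2, 1, -1, 1)ᵀ
v_3 = (0, 0, 1, 0)ᵀ

Let N = A − (5)·I. We want v_3 with N^3 v_3 = 0 but N^2 v_3 ≠ 0; then v_{j-1} := N · v_j for j = 3, …, 2.

Pick v_3 = (0, 0, 1, 0)ᵀ.
Then v_2 = N · v_3 = (-2, 1, -1, 1)ᵀ.
Then v_1 = N · v_2 = (-2, 1, -2, 2)ᵀ.

Sanity check: (A − (5)·I) v_1 = (0, 0, 0, 0)ᵀ = 0. ✓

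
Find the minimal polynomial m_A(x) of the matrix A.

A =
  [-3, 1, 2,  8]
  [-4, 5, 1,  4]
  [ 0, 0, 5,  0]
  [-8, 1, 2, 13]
x^3 - 15*x^2 + 75*x - 125

The characteristic polynomial is χ_A(x) = (x - 5)^4, so the eigenvalues are known. The minimal polynomial is
  m_A(x) = Π_λ (x − λ)^{k_λ}
where k_λ is the size of the *largest* Jordan block for λ (equivalently, the smallest k with (A − λI)^k v = 0 for every generalised eigenvector v of λ).

  λ = 5: largest Jordan block has size 3, contributing (x − 5)^3

So m_A(x) = (x - 5)^3 = x^3 - 15*x^2 + 75*x - 125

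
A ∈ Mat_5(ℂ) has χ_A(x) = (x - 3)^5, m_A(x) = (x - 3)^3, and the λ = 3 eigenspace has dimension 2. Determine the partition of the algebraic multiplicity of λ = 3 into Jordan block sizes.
Block sizes for λ = 3: [3, 2]

Step 1 — from the characteristic polynomial, algebraic multiplicity of λ = 3 is 5. From dim ker(A − (3)·I) = 2, there are exactly 2 Jordan blocks for λ = 3.
Step 2 — from the minimal polynomial, the factor (x − 3)^3 tells us the largest block for λ = 3 has size 3.
Step 3 — with total size 5, 2 blocks, and largest block 3, the block sizes (in nonincreasing order) are [3, 2].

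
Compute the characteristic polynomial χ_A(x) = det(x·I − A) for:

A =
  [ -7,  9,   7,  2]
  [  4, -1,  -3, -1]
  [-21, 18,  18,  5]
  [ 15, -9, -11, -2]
x^4 - 8*x^3 + 24*x^2 - 32*x + 16

Expanding det(x·I − A) (e.g. by cofactor expansion or by noting that A is similar to its Jordan form J, which has the same characteristic polynomial as A) gives
  χ_A(x) = x^4 - 8*x^3 + 24*x^2 - 32*x + 16
which factors as (x - 2)^4. The eigenvalues (with algebraic multiplicities) are λ = 2 with multiplicity 4.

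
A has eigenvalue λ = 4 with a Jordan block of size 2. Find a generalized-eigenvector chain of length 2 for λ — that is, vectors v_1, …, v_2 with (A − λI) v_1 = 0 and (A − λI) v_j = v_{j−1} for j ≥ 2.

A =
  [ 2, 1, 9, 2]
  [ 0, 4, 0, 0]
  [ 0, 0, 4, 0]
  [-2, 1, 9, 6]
A Jordan chain for λ = 4 of length 2:
v_1 = (-2, 0, 0, -2)ᵀ
v_2 = (1, 0, 0, 0)ᵀ

Let N = A − (4)·I. We want v_2 with N^2 v_2 = 0 but N^1 v_2 ≠ 0; then v_{j-1} := N · v_j for j = 2, …, 2.

Pick v_2 = (1, 0, 0, 0)ᵀ.
Then v_1 = N · v_2 = (-2, 0, 0, -2)ᵀ.

Sanity check: (A − (4)·I) v_1 = (0, 0, 0, 0)ᵀ = 0. ✓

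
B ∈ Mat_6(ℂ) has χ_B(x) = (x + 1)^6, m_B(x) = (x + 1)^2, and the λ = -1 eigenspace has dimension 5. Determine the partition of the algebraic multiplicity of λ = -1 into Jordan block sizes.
Block sizes for λ = -1: [2, 1, 1, 1, 1]

Step 1 — from the characteristic polynomial, algebraic multiplicity of λ = -1 is 6. From dim ker(B − (-1)·I) = 5, there are exactly 5 Jordan blocks for λ = -1.
Step 2 — from the minimal polynomial, the factor (x + 1)^2 tells us the largest block for λ = -1 has size 2.
Step 3 — with total size 6, 5 blocks, and largest block 2, the block sizes (in nonincreasing order) are [2, 1, 1, 1, 1].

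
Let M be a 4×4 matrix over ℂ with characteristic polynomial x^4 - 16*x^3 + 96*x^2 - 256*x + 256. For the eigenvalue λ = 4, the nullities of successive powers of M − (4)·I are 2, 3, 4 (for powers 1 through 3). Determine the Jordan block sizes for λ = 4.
Block sizes for λ = 4: [3, 1]

From the dimensions of kernels of powers, the number of Jordan blocks of size at least j is d_j − d_{j−1} where d_j = dim ker(N^j) (with d_0 = 0). Computing the differences gives [2, 1, 1].
The number of blocks of size exactly k is (#blocks of size ≥ k) − (#blocks of size ≥ k + 1), so the partition is: 1 block(s) of size 1, 1 block(s) of size 3.
In nonincreasing order the block sizes are [3, 1].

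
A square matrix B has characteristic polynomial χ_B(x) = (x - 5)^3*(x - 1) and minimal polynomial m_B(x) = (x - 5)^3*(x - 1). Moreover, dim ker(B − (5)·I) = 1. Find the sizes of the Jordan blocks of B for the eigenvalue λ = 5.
Block sizes for λ = 5: [3]

Step 1 — from the characteristic polynomial, algebraic multiplicity of λ = 5 is 3. From dim ker(B − (5)·I) = 1, there are exactly 1 Jordan blocks for λ = 5.
Step 2 — from the minimal polynomial, the factor (x − 5)^3 tells us the largest block for λ = 5 has size 3.
Step 3 — with total size 3, 1 blocks, and largest block 3, the block sizes (in nonincreasing order) are [3].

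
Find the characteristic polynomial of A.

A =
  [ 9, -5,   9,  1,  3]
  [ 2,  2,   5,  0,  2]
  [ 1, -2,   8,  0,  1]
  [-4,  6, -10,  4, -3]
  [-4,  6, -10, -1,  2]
x^5 - 25*x^4 + 250*x^3 - 1250*x^2 + 3125*x - 3125

Expanding det(x·I − A) (e.g. by cofactor expansion or by noting that A is similar to its Jordan form J, which has the same characteristic polynomial as A) gives
  χ_A(x) = x^5 - 25*x^4 + 250*x^3 - 1250*x^2 + 3125*x - 3125
which factors as (x - 5)^5. The eigenvalues (with algebraic multiplicities) are λ = 5 with multiplicity 5.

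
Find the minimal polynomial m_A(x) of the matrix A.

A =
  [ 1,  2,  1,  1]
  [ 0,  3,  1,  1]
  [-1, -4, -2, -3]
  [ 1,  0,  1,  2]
x^3 - 3*x^2 + 3*x - 1

The characteristic polynomial is χ_A(x) = (x - 1)^4, so the eigenvalues are known. The minimal polynomial is
  m_A(x) = Π_λ (x − λ)^{k_λ}
where k_λ is the size of the *largest* Jordan block for λ (equivalently, the smallest k with (A − λI)^k v = 0 for every generalised eigenvector v of λ).

  λ = 1: largest Jordan block has size 3, contributing (x − 1)^3

So m_A(x) = (x - 1)^3 = x^3 - 3*x^2 + 3*x - 1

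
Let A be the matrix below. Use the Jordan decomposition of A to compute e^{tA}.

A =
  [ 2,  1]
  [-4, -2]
e^{tA} =
  [2*t + 1, t]
  [-4*t, 1 - 2*t]

Strategy: write A = P · J · P⁻¹ where J is a Jordan canonical form, so e^{tA} = P · e^{tJ} · P⁻¹, and e^{tJ} can be computed block-by-block.

A has Jordan form
J =
  [0, 1]
  [0, 0]
(up to reordering of blocks).

Per-block formulas:
  For a 2×2 Jordan block J_2(0): exp(t · J_2(0)) = e^(0t)·(I + t·N), where N is the 2×2 nilpotent shift.

After assembling e^{tJ} and conjugating by P, we get:

e^{tA} =
  [2*t + 1, t]
  [-4*t, 1 - 2*t]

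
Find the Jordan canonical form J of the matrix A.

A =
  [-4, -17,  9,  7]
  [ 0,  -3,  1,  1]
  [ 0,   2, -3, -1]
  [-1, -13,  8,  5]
J_1(-2) ⊕ J_3(-1)

The characteristic polynomial is
  det(x·I − A) = x^4 + 5*x^3 + 9*x^2 + 7*x + 2 = (x + 1)^3*(x + 2)

Eigenvalues and multiplicities (the geometric multiplicity of λ is n − rank(A − λI), which equals the number of Jordan blocks for λ):
  λ = -2: algebraic multiplicity = 1, geometric multiplicity = 1
  λ = -1: algebraic multiplicity = 3, geometric multiplicity = 1

Determining the block sizes for each eigenvalue:
  λ = -2: one block (gm = 1), so the single block has size am = 1 → block sizes [1]
  λ = -1: one block (gm = 1), so the single block has size am = 3 → block sizes [3]

Assembling the blocks gives a Jordan form
J =
  [-2,  0,  0,  0]
  [ 0, -1,  1,  0]
  [ 0,  0, -1,  1]
  [ 0,  0,  0, -1]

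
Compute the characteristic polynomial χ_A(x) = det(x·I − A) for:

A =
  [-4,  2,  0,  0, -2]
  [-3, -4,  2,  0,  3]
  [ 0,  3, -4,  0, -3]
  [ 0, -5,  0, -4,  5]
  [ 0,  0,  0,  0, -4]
x^5 + 20*x^4 + 160*x^3 + 640*x^2 + 1280*x + 1024

Expanding det(x·I − A) (e.g. by cofactor expansion or by noting that A is similar to its Jordan form J, which has the same characteristic polynomial as A) gives
  χ_A(x) = x^5 + 20*x^4 + 160*x^3 + 640*x^2 + 1280*x + 1024
which factors as (x + 4)^5. The eigenvalues (with algebraic multiplicities) are λ = -4 with multiplicity 5.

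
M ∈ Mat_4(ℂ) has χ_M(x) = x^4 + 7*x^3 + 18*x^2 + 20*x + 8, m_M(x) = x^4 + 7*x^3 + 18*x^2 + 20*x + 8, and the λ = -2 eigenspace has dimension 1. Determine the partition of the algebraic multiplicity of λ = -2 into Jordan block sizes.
Block sizes for λ = -2: [3]

Step 1 — from the characteristic polynomial, algebraic multiplicity of λ = -2 is 3. From dim ker(M − (-2)·I) = 1, there are exactly 1 Jordan blocks for λ = -2.
Step 2 — from the minimal polynomial, the factor (x + 2)^3 tells us the largest block for λ = -2 has size 3.
Step 3 — with total size 3, 1 blocks, and largest block 3, the block sizes (in nonincreasing order) are [3].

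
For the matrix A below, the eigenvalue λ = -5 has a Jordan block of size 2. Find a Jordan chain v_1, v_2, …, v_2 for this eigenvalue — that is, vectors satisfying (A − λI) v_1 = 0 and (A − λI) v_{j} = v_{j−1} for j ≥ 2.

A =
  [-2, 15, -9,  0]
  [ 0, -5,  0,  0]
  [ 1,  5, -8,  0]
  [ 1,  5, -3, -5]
A Jordan chain for λ = -5 of length 2:
v_1 = (3, 0, 1, 1)ᵀ
v_2 = (1, 0, 0, 0)ᵀ

Let N = A − (-5)·I. We want v_2 with N^2 v_2 = 0 but N^1 v_2 ≠ 0; then v_{j-1} := N · v_j for j = 2, …, 2.

Pick v_2 = (1, 0, 0, 0)ᵀ.
Then v_1 = N · v_2 = (3, 0, 1, 1)ᵀ.

Sanity check: (A − (-5)·I) v_1 = (0, 0, 0, 0)ᵀ = 0. ✓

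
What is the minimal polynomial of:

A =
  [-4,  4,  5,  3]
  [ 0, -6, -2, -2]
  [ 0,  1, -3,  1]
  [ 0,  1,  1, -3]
x^2 + 8*x + 16

The characteristic polynomial is χ_A(x) = (x + 4)^4, so the eigenvalues are known. The minimal polynomial is
  m_A(x) = Π_λ (x − λ)^{k_λ}
where k_λ is the size of the *largest* Jordan block for λ (equivalently, the smallest k with (A − λI)^k v = 0 for every generalised eigenvector v of λ).

  λ = -4: largest Jordan block has size 2, contributing (x + 4)^2

So m_A(x) = (x + 4)^2 = x^2 + 8*x + 16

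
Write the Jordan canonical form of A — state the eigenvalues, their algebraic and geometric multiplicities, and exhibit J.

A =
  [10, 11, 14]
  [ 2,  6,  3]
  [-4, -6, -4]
J_3(4)

The characteristic polynomial is
  det(x·I − A) = x^3 - 12*x^2 + 48*x - 64 = (x - 4)^3

Eigenvalues and multiplicities (the geometric multiplicity of λ is n − rank(A − λI), which equals the number of Jordan blocks for λ):
  λ = 4: algebraic multiplicity = 3, geometric multiplicity = 1

Determining the block sizes for each eigenvalue:
  λ = 4: one block (gm = 1), so the single block has size am = 3 → block sizes [3]

Assembling the blocks gives a Jordan form
J =
  [4, 1, 0]
  [0, 4, 1]
  [0, 0, 4]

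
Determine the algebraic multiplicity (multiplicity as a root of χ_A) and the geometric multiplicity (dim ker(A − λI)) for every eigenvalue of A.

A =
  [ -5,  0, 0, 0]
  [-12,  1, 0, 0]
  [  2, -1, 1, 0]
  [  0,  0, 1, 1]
λ = -5: alg = 1, geom = 1; λ = 1: alg = 3, geom = 1

Step 1 — factor the characteristic polynomial to read off the algebraic multiplicities:
  χ_A(x) = (x - 1)^3*(x + 5)

Step 2 — compute geometric multiplicities via the rank-nullity identity g(λ) = n − rank(A − λI):
  rank(A − (-5)·I) = 3, so dim ker(A − (-5)·I) = n − 3 = 1
  rank(A − (1)·I) = 3, so dim ker(A − (1)·I) = n − 3 = 1

Summary:
  λ = -5: algebraic multiplicity = 1, geometric multiplicity = 1
  λ = 1: algebraic multiplicity = 3, geometric multiplicity = 1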